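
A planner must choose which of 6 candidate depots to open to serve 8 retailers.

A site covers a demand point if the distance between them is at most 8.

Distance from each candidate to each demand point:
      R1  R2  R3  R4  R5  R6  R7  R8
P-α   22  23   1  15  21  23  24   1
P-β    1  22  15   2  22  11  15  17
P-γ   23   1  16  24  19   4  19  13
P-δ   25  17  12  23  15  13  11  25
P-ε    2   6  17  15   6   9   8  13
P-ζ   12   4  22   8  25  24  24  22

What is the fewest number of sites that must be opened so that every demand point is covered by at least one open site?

Coverage sets (demand points within 8 of each site):
  P-α: {R3, R8}
  P-β: {R1, R4}
  P-γ: {R2, R6}
  P-δ: {}
  P-ε: {R1, R2, R5, R7}
  P-ζ: {R2, R4}
No 3 sites suffice: every size-3 union leaves at least one demand point uncovered.
But {P-α, P-β, P-γ, P-ε} covers everything, so the minimum is 4.

4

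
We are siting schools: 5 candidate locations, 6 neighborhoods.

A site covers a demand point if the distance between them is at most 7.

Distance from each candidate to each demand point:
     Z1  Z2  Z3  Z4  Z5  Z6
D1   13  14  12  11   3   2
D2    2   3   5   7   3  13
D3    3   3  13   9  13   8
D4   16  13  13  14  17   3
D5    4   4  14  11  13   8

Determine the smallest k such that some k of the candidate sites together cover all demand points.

2

Coverage sets (demand points within 7 of each site):
  D1: {Z5, Z6}
  D2: {Z1, Z2, Z3, Z4, Z5}
  D3: {Z1, Z2}
  D4: {Z6}
  D5: {Z1, Z2}
No single site covers all 6 demand points.
But {D1, D2} covers everything, so the minimum is 2.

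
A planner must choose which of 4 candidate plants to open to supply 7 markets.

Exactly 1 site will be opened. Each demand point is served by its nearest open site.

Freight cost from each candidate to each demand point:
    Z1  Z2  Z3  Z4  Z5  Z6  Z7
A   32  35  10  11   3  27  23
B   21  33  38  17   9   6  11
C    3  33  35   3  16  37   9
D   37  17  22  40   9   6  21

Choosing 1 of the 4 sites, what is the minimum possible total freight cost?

135

Open {B}.
  Z1→B 21, Z2→B 33, Z3→B 38, Z4→B 17, Z5→B 9, Z6→B 6, Z7→B 11  ⇒ total 135.
Compare {C}: total 136.
Compare {A}: total 141.
No size-1 selection does better; minimum is 135.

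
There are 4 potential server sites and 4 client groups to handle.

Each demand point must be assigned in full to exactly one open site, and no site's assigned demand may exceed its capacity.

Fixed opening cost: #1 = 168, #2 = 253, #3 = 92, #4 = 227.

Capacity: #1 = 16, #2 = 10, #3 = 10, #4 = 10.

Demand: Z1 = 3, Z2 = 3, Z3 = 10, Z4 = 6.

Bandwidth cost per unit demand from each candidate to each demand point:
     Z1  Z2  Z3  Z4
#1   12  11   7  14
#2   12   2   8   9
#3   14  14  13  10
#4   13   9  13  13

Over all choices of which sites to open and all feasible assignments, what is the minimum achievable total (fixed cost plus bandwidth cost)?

Open {#1, #3}; cheapest assignment that respects the capacities:
  #1 (cap 16, load 16): Z1, Z2, Z3 — cost 3×12 + 3×11 + 10×7 = 139
  #3 (cap 10, load 6): Z4 — cost 6×10 = 60
  Shipping 199, fixed 260 → total 459.
  Any other capacity-feasible assignment to {#1, #3} ships for at least 199.
Compare {#1, #2}: its best feasible assignment gives total 587.
Compare {#1, #4}: its best feasible assignment gives total 606.
Every other set of open sites that can feasibly serve all demand totals ≥ 587 even under its best assignment. Minimum: 459.

459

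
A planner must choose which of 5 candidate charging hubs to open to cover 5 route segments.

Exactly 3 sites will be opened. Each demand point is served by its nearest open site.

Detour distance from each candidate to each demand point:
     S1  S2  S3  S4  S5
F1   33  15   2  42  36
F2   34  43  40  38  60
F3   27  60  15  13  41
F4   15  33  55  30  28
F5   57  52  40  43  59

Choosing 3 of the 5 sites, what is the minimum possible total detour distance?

73

Open {F1, F3, F4}.
  S1→F4 15, S2→F1 15, S3→F1 2, S4→F3 13, S5→F4 28  ⇒ total 73.
Compare {F1, F2, F4}: total 90.
Compare {F1, F4, F5}: total 90.
No size-3 selection does better; minimum is 73.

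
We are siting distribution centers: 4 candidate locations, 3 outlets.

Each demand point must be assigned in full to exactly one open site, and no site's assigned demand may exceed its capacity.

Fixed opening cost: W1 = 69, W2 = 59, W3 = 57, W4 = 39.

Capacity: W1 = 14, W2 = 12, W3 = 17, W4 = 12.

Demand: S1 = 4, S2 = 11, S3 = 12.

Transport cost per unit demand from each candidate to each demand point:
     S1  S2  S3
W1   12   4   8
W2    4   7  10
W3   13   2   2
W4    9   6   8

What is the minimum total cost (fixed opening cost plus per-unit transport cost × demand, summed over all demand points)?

Open {W3, W4}; cheapest assignment that respects the capacities:
  W3 (cap 17, load 16): S1, S3 — cost 4×13 + 12×2 = 76
  W4 (cap 12, load 11): S2 — cost 11×6 = 66
  Shipping 142, fixed 96 → total 238.
  Any other capacity-feasible assignment to {W3, W4} ships for at least 142.
Compare {W1, W3}: its best feasible assignment gives total 246.
Compare {W2, W3, W4}: its best feasible assignment gives total 261.
Every other set of open sites that can feasibly serve all demand totals ≥ 246 even under its best assignment. Minimum: 238.

238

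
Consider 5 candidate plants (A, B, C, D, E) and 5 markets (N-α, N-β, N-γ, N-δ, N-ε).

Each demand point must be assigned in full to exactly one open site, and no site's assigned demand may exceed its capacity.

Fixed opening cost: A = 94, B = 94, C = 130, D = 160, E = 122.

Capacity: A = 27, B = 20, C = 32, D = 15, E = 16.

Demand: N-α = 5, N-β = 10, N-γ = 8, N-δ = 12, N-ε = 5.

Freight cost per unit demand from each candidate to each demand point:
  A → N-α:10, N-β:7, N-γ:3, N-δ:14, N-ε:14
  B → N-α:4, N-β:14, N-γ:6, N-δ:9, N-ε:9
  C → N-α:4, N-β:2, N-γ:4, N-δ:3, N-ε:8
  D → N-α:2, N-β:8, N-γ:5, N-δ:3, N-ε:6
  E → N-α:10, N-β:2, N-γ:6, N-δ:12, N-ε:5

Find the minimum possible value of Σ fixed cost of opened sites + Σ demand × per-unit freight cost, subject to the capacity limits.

Open {A, C}; cheapest assignment that respects the capacities:
  A (cap 27, load 8): N-γ — cost 8×3 = 24
  C (cap 32, load 32): N-α, N-β, N-δ, N-ε — cost 5×4 + 10×2 + 12×3 + 5×8 = 116
  Shipping 140, fixed 224 → total 364.
  Any other capacity-feasible assignment to {A, C} ships for at least 140.
Compare {B, C}: its best feasible assignment gives total 377.
Compare {C, E}: its best feasible assignment gives total 385.
Every other set of open sites that can feasibly serve all demand totals ≥ 377 even under its best assignment. Minimum: 364.

364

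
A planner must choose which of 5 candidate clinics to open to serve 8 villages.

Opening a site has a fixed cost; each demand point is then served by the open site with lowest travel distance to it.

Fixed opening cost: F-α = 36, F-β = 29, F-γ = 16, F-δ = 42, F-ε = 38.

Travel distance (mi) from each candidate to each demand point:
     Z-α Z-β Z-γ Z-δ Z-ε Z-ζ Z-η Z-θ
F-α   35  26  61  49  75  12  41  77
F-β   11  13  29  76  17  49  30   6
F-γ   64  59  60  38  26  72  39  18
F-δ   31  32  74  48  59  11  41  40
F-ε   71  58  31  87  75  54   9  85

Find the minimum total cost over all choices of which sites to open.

Open {F-α, F-β}: assign each demand point to its cheapest open site.
  Z-α→F-β 11, Z-β→F-β 13, Z-γ→F-β 29, Z-δ→F-α 49, Z-ε→F-β 17, Z-ζ→F-α 12, Z-η→F-β 30, Z-θ→F-β 6
  travel distance 167, fixed 65 → total 232.
Compare {F-β, F-δ}: travel distance 165 + fixed 71 = 236.
Compare {F-α, F-β, F-γ}: travel distance 156 + fixed 81 = 237.
Compare {F-β, F-γ}: travel distance 193 + fixed 45 = 238.
All other subsets cost ≥ 236. Minimum total cost: 232.

232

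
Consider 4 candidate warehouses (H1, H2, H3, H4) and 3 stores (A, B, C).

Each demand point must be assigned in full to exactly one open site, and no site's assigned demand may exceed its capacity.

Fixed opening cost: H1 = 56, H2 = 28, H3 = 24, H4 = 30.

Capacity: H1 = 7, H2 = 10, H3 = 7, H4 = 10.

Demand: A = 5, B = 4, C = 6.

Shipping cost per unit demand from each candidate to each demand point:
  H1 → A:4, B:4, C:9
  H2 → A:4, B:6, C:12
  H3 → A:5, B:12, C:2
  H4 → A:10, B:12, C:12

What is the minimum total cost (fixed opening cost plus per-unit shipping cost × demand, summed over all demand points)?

108

Open {H2, H3}; cheapest assignment that respects the capacities:
  H2 (cap 10, load 9): A, B — cost 5×4 + 4×6 = 44
  H3 (cap 7, load 6): C — cost 6×2 = 12
  Shipping 56, fixed 52 → total 108.
  Any other capacity-feasible assignment to {H2, H3} ships for at least 56.
Compare {H2, H3, H4}: its best feasible assignment gives total 138.
Compare {H1, H2, H3}: its best feasible assignment gives total 156.
Every other set of open sites that can feasibly serve all demand totals ≥ 138 even under its best assignment. Minimum: 108.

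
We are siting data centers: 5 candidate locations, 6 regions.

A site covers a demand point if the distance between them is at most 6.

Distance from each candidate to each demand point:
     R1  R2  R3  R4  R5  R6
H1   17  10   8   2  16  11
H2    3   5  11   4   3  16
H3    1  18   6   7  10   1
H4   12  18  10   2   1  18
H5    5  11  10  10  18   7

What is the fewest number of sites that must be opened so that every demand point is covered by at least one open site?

Coverage sets (demand points within 6 of each site):
  H1: {R4}
  H2: {R1, R2, R4, R5}
  H3: {R1, R3, R6}
  H4: {R4, R5}
  H5: {R1}
No single site covers all 6 demand points.
But {H2, H3} covers everything, so the minimum is 2.

2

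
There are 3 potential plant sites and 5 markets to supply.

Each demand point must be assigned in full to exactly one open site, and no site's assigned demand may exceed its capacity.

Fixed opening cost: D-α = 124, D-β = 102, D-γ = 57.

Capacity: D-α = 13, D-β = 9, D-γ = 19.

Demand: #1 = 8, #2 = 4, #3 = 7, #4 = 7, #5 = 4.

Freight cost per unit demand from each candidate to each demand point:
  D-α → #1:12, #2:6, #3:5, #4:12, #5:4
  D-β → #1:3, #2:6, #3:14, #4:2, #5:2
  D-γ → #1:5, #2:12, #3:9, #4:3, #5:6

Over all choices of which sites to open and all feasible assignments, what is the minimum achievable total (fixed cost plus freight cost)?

Open {D-α, D-γ}; cheapest assignment that respects the capacities:
  D-α (cap 13, load 11): #2, #3 — cost 4×6 + 7×5 = 59
  D-γ (cap 19, load 19): #1, #4, #5 — cost 8×5 + 7×3 + 4×6 = 85
  Shipping 144, fixed 181 → total 325.
  Any other capacity-feasible assignment to {D-α, D-γ} ships for at least 144.
Compare {D-α, D-β, D-γ}: its best feasible assignment gives total 411.
Every other set of open sites that can feasibly serve all demand totals ≥ 411 even under its best assignment. Minimum: 325.

325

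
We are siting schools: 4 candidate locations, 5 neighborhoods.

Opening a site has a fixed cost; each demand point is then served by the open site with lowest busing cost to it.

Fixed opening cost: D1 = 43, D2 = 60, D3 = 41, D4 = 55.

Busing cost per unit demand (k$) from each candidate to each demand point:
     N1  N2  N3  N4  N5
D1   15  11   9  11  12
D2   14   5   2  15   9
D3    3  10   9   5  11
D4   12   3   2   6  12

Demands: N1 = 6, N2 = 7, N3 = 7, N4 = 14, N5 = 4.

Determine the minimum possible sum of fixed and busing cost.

Open {D3, D4}: assign each demand point to its cheapest open site.
  N1→D3 6×3=18, N2→D4 7×3=21, N3→D4 7×2=14, N4→D3 14×5=70, N5→D3 4×11=44
  busing cost 167, fixed 96 → total 263.
Compare {D2, D3}: busing cost 173 + fixed 101 = 274.
Compare {D4}: busing cost 239 + fixed 55 = 294.
Compare {D3}: busing cost 265 + fixed 41 = 306.
All other subsets cost ≥ 274. Minimum total cost: 263.

263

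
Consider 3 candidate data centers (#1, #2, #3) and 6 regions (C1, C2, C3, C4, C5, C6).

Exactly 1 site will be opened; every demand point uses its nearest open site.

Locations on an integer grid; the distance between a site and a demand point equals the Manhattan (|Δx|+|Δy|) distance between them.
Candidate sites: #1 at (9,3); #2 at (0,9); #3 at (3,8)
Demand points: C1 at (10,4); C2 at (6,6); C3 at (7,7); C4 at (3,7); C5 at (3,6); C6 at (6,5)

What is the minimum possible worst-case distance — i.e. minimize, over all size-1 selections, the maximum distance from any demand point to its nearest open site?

10

Open {#1}.
  Farthest demand point is C4 at distance 10 (to #1); all others are ≤ 10.
With {#3} the worst case is 11.
With {#2} the worst case is 15.
No size-1 selection achieves below 10.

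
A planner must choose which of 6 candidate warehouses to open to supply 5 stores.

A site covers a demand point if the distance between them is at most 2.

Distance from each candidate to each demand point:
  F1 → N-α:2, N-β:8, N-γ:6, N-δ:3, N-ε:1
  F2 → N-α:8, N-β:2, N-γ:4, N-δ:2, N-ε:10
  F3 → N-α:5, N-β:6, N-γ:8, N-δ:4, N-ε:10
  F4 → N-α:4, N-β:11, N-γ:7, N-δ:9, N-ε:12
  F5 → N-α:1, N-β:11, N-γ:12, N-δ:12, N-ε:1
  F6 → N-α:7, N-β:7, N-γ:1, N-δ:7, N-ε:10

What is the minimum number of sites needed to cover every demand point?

3

Coverage sets (demand points within 2 of each site):
  F1: {N-α, N-ε}
  F2: {N-β, N-δ}
  F3: {}
  F4: {}
  F5: {N-α, N-ε}
  F6: {N-γ}
No 2 sites suffice: every size-2 union leaves at least one demand point uncovered.
But {F1, F2, F6} covers everything, so the minimum is 3.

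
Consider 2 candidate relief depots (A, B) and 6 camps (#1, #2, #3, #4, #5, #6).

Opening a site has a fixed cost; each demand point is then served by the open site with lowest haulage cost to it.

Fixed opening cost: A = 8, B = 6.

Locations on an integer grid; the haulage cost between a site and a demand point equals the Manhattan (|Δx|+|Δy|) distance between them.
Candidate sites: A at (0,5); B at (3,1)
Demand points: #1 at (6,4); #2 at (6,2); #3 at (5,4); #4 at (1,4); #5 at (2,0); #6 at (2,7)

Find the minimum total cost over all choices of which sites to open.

Open {B}: assign each demand point to its cheapest open site.
  #1→B 6, #2→B 4, #3→B 5, #4→B 5, #5→B 2, #6→B 7
  haulage cost 29, fixed 6 → total 35.
Compare {A, B}: haulage cost 23 + fixed 14 = 37.
Compare {A}: haulage cost 35 + fixed 8 = 43.

35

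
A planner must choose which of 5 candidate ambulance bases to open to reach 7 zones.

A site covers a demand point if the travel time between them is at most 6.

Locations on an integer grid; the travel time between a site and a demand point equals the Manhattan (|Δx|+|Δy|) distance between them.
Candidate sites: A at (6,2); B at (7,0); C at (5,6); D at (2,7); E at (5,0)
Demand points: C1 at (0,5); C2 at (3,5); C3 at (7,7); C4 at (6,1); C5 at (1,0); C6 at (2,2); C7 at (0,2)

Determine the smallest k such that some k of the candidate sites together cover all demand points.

3

Coverage sets (demand points within 6 of each site):
  A: {C2, C3, C4, C6, C7}
  B: {C4, C5}
  C: {C1, C2, C3, C4}
  D: {C1, C2, C3, C6}
  E: {C4, C5, C6}
No 2 sites suffice: every size-2 union leaves at least one demand point uncovered.
But {A, B, C} covers everything, so the minimum is 3.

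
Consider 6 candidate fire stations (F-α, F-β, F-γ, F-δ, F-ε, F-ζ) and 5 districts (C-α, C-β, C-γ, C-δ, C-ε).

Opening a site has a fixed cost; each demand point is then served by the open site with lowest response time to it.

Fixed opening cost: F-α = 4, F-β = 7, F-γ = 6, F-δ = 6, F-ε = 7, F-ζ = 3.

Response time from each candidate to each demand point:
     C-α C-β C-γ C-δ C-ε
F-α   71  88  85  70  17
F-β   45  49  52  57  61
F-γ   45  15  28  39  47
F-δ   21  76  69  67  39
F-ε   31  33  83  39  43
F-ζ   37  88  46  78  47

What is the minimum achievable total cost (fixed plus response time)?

136

Open {F-α, F-γ, F-δ}: assign each demand point to its cheapest open site.
  C-α→F-δ 21, C-β→F-γ 15, C-γ→F-γ 28, C-δ→F-γ 39, C-ε→F-α 17
  response time 120, fixed 16 → total 136.
Compare {F-α, F-γ, F-δ, F-ζ}: response time 120 + fixed 19 = 139.
Compare {F-α, F-β, F-γ, F-δ}: response time 120 + fixed 23 = 143.
Compare {F-α, F-γ, F-δ, F-ε}: response time 120 + fixed 23 = 143.
All other subsets cost ≥ 139. Minimum total cost: 136.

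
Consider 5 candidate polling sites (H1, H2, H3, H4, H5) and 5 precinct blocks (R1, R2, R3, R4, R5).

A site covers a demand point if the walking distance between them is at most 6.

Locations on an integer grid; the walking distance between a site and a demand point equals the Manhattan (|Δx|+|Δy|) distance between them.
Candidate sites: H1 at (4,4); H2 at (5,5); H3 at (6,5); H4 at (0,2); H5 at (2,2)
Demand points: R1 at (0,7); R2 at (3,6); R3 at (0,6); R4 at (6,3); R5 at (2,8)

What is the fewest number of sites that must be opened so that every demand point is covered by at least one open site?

Coverage sets (demand points within 6 of each site):
  H1: {R2, R3, R4, R5}
  H2: {R2, R3, R4, R5}
  H3: {R2, R4}
  H4: {R1, R3}
  H5: {R2, R3, R4, R5}
No single site covers all 5 demand points.
But {H1, H4} covers everything, so the minimum is 2.

2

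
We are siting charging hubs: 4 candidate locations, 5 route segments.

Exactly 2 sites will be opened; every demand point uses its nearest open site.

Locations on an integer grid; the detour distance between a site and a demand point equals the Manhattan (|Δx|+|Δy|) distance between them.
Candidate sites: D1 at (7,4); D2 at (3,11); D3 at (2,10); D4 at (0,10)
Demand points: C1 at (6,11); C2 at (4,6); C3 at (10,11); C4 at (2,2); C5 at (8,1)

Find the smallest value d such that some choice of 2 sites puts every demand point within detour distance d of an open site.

7

Open {D1, D2}.
  Farthest demand point is C3 at detour distance 7 (to D2); all others are ≤ 7.
With {D1, D3} the worst case is 9.
With {D1, D4} the worst case is 10.
No size-2 selection achieves below 7.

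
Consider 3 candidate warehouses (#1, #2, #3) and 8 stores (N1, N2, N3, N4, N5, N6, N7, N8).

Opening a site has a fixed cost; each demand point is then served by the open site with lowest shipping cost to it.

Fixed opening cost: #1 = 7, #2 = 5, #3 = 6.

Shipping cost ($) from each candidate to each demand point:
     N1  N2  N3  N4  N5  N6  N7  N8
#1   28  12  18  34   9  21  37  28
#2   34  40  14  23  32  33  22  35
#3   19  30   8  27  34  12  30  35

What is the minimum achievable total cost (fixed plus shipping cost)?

Open {#1, #2, #3}: assign each demand point to its cheapest open site.
  N1→#3 19, N2→#1 12, N3→#3 8, N4→#2 23, N5→#1 9, N6→#3 12, N7→#2 22, N8→#1 28
  shipping cost 133, fixed 18 → total 151.
Compare {#1, #3}: shipping cost 145 + fixed 13 = 158.
Compare {#1, #2}: shipping cost 157 + fixed 12 = 169.
Compare {#2, #3}: shipping cost 181 + fixed 11 = 192.
All other subsets cost ≥ 158. Minimum total cost: 151.

151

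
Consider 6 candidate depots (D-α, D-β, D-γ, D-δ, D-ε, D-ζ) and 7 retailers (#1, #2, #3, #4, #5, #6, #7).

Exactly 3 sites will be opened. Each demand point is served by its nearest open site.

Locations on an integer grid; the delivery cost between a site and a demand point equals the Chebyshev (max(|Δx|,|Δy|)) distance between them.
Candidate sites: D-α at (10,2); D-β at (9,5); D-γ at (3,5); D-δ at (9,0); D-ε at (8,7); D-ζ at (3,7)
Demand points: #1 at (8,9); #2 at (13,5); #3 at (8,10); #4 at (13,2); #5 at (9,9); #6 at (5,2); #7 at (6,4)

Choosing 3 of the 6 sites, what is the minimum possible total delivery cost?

Open {D-α, D-γ, D-ε}.
  #1→D-ε 2, #2→D-α 3, #3→D-ε 3, #4→D-α 3, #5→D-ε 2, #6→D-γ 3, #7→D-γ 3  ⇒ total 19.
Compare {D-α, D-β, D-ε}: total 20.
Compare {D-α, D-δ, D-ε}: total 20.
No size-3 selection does better; minimum is 19.

19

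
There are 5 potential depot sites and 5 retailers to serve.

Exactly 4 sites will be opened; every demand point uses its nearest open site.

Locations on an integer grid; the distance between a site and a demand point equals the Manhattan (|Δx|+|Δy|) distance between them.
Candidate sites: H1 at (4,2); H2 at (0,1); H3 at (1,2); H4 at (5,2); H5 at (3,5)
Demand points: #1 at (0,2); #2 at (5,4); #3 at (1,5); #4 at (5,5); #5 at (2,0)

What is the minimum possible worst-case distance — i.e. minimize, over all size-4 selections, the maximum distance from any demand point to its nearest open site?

3

Open {H1, H2, H3, H4}.
  Farthest demand point is #3 at distance 3 (to H3); all others are ≤ 3.
With {H1, H2, H3, H5} the worst case is 3.
With {H1, H2, H4, H5} the worst case is 3.
No size-4 selection achieves below 3.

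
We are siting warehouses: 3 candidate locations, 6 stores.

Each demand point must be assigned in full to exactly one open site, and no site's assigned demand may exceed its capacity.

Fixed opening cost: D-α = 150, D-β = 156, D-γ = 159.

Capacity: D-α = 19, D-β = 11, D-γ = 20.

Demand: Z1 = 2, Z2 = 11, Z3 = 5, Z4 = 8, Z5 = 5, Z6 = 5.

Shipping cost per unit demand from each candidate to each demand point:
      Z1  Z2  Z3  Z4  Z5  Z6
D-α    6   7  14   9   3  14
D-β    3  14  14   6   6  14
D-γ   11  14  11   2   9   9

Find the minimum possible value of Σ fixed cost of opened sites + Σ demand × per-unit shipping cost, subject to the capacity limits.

Open {D-α, D-γ}; cheapest assignment that respects the capacities:
  D-α (cap 19, load 18): Z1, Z2, Z5 — cost 2×6 + 11×7 + 5×3 = 104
  D-γ (cap 20, load 18): Z3, Z4, Z6 — cost 5×11 + 8×2 + 5×9 = 116
  Shipping 220, fixed 309 → total 529.
  Any other capacity-feasible assignment to {D-α, D-γ} ships for at least 220.
Compare {D-α, D-β, D-γ}: its best feasible assignment gives total 679.
Every other set of open sites that can feasibly serve all demand totals ≥ 679 even under its best assignment. Minimum: 529.

529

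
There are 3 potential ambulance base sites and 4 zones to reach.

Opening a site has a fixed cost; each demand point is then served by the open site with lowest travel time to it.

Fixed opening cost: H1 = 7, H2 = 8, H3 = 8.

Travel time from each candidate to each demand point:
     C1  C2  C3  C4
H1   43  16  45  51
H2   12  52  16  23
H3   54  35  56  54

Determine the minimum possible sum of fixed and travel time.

Open {H1, H2}: assign each demand point to its cheapest open site.
  C1→H2 12, C2→H1 16, C3→H2 16, C4→H2 23
  travel time 67, fixed 15 → total 82.
Compare {H1, H2, H3}: travel time 67 + fixed 23 = 90.
Compare {H2, H3}: travel time 86 + fixed 16 = 102.
Compare {H2}: travel time 103 + fixed 8 = 111.
All other subsets cost ≥ 90. Minimum total cost: 82.

82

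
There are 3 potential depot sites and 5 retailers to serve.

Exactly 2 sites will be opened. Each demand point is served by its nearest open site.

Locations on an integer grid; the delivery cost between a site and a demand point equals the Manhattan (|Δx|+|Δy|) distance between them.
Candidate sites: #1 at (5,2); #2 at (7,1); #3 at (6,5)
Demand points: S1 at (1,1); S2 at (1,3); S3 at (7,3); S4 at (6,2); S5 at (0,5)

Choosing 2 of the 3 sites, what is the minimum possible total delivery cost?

Open {#1, #3}.
  S1→#1 5, S2→#1 5, S3→#1 3, S4→#1 1, S5→#3 6  ⇒ total 20.
Compare {#1, #2}: total 21.
Compare {#2, #3}: total 23.

20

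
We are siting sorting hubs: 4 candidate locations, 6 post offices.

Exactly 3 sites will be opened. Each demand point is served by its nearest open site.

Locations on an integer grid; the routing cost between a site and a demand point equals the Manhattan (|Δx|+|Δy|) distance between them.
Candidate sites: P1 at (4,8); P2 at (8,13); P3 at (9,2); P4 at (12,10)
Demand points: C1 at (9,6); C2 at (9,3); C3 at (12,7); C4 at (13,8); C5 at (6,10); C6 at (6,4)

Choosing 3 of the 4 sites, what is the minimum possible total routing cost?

Open {P1, P3, P4}.
  C1→P3 4, C2→P3 1, C3→P4 3, C4→P4 3, C5→P1 4, C6→P3 5  ⇒ total 20.
Compare {P2, P3, P4}: total 21.
Compare {P1, P2, P3}: total 31.
No size-3 selection does better; minimum is 20.

20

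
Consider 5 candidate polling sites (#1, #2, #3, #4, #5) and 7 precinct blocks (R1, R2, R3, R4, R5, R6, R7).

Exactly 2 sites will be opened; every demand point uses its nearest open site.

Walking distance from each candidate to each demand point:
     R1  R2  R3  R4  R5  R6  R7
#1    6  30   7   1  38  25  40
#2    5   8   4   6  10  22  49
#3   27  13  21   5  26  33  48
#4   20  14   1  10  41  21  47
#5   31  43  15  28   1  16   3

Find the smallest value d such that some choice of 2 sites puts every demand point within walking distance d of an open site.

16

Open {#2, #5}.
  Farthest demand point is R6 at walking distance 16 (to #5); all others are ≤ 16.
With {#4, #5} the worst case is 20.
With {#3, #5} the worst case is 27.
No size-2 selection achieves below 16.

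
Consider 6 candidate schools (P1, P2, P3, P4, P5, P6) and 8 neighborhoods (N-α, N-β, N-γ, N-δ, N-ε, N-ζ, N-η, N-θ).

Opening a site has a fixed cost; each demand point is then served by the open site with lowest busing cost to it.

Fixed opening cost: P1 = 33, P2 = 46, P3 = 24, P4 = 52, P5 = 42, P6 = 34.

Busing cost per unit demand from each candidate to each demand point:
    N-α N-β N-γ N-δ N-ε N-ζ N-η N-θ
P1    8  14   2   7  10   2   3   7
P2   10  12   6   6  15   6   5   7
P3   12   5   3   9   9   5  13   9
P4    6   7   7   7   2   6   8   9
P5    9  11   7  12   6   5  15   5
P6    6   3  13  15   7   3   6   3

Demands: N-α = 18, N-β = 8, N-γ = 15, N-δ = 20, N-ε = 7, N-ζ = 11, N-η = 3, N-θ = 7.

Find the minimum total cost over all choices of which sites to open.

Open {P1, P6}: assign each demand point to its cheapest open site.
  N-α→P6 18×6=108, N-β→P6 8×3=24, N-γ→P1 15×2=30, N-δ→P1 20×7=140, N-ε→P6 7×7=49, N-ζ→P1 11×2=22, N-η→P1 3×3=9, N-θ→P6 7×3=21
  busing cost 403, fixed 67 → total 470.
Compare {P1, P4, P6}: busing cost 368 + fixed 119 = 487.
Compare {P1, P3, P6}: busing cost 403 + fixed 91 = 494.
Compare {P1, P2, P6}: busing cost 383 + fixed 113 = 496.
All other subsets cost ≥ 487. Minimum total cost: 470.

470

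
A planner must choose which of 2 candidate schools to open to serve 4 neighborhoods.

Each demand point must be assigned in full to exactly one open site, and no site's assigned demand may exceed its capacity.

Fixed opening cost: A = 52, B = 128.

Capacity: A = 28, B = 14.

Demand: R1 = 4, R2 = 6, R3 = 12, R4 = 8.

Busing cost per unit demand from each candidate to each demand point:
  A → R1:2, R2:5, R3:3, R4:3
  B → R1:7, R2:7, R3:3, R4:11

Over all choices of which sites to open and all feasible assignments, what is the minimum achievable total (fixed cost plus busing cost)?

Open {A, B}; cheapest assignment that respects the capacities:
  A (cap 28, load 18): R1, R2, R4 — cost 4×2 + 6×5 + 8×3 = 62
  B (cap 14, load 12): R3 — cost 12×3 = 36
  Shipping 98, fixed 180 → total 278.
  Any other capacity-feasible assignment to {A, B} ships for at least 98.
Total demand is 30 and no other set of sites has combined capacity ≥ 30, so {A, B} is the only feasible choice of open sites. Minimum: 278.

278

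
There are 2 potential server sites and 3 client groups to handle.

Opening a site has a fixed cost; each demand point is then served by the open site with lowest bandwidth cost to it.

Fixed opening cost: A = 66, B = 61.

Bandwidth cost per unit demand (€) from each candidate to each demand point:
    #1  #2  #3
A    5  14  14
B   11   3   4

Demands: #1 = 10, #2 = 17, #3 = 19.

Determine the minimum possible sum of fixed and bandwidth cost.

298

Open {B}: assign each demand point to its cheapest open site.
  #1→B 10×11=110, #2→B 17×3=51, #3→B 19×4=76
  bandwidth cost 237, fixed 61 → total 298.
Compare {A, B}: bandwidth cost 177 + fixed 127 = 304.
Compare {A}: bandwidth cost 554 + fixed 66 = 620.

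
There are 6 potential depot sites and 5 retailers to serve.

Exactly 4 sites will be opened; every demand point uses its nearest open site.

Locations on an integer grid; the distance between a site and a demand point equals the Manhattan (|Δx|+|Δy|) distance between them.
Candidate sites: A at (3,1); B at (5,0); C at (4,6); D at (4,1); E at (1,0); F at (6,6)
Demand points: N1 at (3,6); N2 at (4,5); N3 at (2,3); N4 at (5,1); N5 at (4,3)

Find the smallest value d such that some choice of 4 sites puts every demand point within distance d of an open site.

Open {A, B, C, D}.
  Farthest demand point is N3 at distance 3 (to A); all others are ≤ 3.
With {A, B, C, E} the worst case is 3.
With {A, B, C, F} the worst case is 3.
No size-4 selection achieves below 3.

3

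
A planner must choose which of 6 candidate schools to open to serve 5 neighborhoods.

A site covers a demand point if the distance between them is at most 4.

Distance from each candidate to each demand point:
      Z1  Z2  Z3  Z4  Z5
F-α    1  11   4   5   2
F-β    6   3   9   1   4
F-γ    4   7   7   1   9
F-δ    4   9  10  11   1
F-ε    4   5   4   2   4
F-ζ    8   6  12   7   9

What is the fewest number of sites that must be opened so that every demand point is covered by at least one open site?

2

Coverage sets (demand points within 4 of each site):
  F-α: {Z1, Z3, Z5}
  F-β: {Z2, Z4, Z5}
  F-γ: {Z1, Z4}
  F-δ: {Z1, Z5}
  F-ε: {Z1, Z3, Z4, Z5}
  F-ζ: {}
No single site covers all 5 demand points.
But {F-α, F-β} covers everything, so the minimum is 2.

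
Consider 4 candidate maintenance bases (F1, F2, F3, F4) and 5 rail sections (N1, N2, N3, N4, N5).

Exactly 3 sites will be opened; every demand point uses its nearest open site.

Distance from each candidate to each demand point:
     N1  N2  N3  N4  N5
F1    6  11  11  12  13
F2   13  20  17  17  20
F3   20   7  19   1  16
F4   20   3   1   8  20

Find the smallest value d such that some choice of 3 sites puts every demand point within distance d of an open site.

13

Open {F1, F2, F3}.
  Farthest demand point is N5 at distance 13 (to F1); all others are ≤ 13.
With {F1, F2, F4} the worst case is 13.
With {F1, F3, F4} the worst case is 13.
No size-3 selection achieves below 13.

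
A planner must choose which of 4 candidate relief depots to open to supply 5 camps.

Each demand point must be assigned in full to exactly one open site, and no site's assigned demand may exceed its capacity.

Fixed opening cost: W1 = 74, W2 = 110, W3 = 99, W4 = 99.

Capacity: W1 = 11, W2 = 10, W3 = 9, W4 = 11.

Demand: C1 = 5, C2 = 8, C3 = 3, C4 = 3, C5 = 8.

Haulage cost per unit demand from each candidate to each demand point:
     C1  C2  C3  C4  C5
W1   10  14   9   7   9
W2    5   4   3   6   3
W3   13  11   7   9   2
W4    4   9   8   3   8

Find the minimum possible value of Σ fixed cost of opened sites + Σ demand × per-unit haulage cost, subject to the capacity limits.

409

Open {W2, W3, W4}; cheapest assignment that respects the capacities:
  W2 (cap 10, load 8): C2 — cost 8×4 = 32
  W3 (cap 9, load 8): C5 — cost 8×2 = 16
  W4 (cap 11, load 11): C1, C3, C4 — cost 5×4 + 3×8 + 3×3 = 53
  Shipping 101, fixed 308 → total 409.
  Any other capacity-feasible assignment to {W2, W3, W4} ships for at least 101.
Compare {W1, W2, W3}: its best feasible assignment gives total 429.
Compare {W1, W2, W4}: its best feasible assignment gives total 440.
Every other set of open sites that can feasibly serve all demand totals ≥ 429 even under its best assignment. Minimum: 409.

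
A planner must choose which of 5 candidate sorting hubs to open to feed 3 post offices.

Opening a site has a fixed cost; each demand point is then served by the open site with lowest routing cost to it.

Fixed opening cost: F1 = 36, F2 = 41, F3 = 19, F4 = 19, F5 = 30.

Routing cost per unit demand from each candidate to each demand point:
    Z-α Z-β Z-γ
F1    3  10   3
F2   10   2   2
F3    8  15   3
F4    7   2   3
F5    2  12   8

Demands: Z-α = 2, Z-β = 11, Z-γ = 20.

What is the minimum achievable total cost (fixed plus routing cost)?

115

Open {F4}: assign each demand point to its cheapest open site.
  Z-α→F4 2×7=14, Z-β→F4 11×2=22, Z-γ→F4 20×3=60
  routing cost 96, fixed 19 → total 115.
Compare {F2}: routing cost 82 + fixed 41 = 123.
Compare {F3, F4}: routing cost 96 + fixed 38 = 134.
Compare {F4, F5}: routing cost 86 + fixed 49 = 135.
All other subsets cost ≥ 123. Minimum total cost: 115.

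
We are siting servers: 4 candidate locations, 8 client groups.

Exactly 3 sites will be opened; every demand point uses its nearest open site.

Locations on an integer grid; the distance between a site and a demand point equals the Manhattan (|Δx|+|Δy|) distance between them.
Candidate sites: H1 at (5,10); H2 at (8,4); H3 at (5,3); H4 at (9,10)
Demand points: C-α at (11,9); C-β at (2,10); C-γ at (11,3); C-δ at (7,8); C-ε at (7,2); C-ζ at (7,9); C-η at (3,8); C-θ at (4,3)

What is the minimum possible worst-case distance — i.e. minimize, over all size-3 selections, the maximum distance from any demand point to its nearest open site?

5

Open {H1, H2, H4}.
  Farthest demand point is C-θ at distance 5 (to H2); all others are ≤ 5.
With {H1, H3, H4} the worst case is 6.
With {H1, H2, H3} the worst case is 7.
No size-3 selection achieves below 5.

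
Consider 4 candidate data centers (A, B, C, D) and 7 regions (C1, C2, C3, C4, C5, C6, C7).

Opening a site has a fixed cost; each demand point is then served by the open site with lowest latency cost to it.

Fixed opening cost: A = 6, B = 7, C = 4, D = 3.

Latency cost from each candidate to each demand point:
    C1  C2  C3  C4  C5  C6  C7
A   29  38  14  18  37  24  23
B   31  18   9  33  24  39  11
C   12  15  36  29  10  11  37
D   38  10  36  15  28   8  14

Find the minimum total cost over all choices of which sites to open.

Open {B, C, D}: assign each demand point to its cheapest open site.
  C1→C 12, C2→D 10, C3→B 9, C4→D 15, C5→C 10, C6→D 8, C7→B 11
  latency cost 75, fixed 14 → total 89.
Compare {A, B, C, D}: latency cost 75 + fixed 20 = 95.
Compare {A, C, D}: latency cost 83 + fixed 13 = 96.
Compare {A, B, C}: latency cost 86 + fixed 17 = 103.
All other subsets cost ≥ 95. Minimum total cost: 89.

89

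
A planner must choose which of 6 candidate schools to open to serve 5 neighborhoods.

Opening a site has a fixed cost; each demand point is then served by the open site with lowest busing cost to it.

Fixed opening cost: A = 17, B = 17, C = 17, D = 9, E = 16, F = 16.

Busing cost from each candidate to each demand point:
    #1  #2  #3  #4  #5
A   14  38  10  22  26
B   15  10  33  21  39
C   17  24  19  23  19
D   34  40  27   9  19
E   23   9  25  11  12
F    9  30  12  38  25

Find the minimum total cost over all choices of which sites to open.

85

Open {E, F}: assign each demand point to its cheapest open site.
  #1→F 9, #2→E 9, #3→F 12, #4→E 11, #5→E 12
  busing cost 53, fixed 32 → total 85.
Compare {A, E}: busing cost 56 + fixed 33 = 89.
Compare {D, E, F}: busing cost 51 + fixed 41 = 92.
Compare {E}: busing cost 80 + fixed 16 = 96.
All other subsets cost ≥ 89. Minimum total cost: 85.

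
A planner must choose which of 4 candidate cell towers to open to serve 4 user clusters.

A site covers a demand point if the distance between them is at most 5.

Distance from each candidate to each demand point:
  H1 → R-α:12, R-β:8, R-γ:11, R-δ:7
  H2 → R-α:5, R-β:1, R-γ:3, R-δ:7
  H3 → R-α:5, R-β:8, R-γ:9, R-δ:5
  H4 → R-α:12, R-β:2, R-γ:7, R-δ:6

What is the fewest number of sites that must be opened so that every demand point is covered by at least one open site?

2

Coverage sets (demand points within 5 of each site):
  H1: {}
  H2: {R-α, R-β, R-γ}
  H3: {R-α, R-δ}
  H4: {R-β}
No single site covers all 4 demand points.
But {H2, H3} covers everything, so the minimum is 2.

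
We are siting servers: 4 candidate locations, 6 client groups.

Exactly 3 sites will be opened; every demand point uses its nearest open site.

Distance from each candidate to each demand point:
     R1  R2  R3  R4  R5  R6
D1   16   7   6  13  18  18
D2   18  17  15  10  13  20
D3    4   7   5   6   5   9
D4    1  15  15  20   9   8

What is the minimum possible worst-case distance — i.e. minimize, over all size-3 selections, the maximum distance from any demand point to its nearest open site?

Open {D1, D3, D4}.
  Farthest demand point is R6 at distance 8 (to D4); all others are ≤ 8.
With {D2, D3, D4} the worst case is 8.
With {D1, D2, D3} the worst case is 9.
No size-3 selection achieves below 8.

8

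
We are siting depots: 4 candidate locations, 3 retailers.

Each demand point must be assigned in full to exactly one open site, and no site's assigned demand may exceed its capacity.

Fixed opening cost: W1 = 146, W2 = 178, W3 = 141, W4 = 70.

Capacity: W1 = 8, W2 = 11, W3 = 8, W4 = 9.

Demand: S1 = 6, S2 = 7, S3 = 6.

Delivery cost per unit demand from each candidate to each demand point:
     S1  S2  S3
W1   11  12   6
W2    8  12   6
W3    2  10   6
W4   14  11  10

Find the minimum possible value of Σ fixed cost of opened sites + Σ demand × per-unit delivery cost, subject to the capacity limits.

482

Open {W1, W3, W4}; cheapest assignment that respects the capacities:
  W1 (cap 8, load 6): S3 — cost 6×6 = 36
  W3 (cap 8, load 6): S1 — cost 6×2 = 12
  W4 (cap 9, load 7): S2 — cost 7×11 = 77
  Shipping 125, fixed 357 → total 482.
  Any other capacity-feasible assignment to {W1, W3, W4} ships for at least 125.
Compare {W2, W3, W4}: its best feasible assignment gives total 514.
Compare {W1, W2, W4}: its best feasible assignment gives total 555.
Every other set of open sites that can feasibly serve all demand totals ≥ 514 even under its best assignment. Minimum: 482.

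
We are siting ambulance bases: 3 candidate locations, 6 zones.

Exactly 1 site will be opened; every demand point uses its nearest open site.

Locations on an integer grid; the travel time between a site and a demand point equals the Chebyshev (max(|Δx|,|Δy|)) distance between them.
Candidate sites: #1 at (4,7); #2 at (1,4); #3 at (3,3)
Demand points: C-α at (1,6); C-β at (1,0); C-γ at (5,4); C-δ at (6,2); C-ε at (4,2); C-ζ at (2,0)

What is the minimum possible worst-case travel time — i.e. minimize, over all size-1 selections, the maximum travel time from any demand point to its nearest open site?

Open {#3}.
  Farthest demand point is C-α at travel time 3 (to #3); all others are ≤ 3.
With {#2} the worst case is 5.
With {#1} the worst case is 7.
No size-1 selection achieves below 3.

3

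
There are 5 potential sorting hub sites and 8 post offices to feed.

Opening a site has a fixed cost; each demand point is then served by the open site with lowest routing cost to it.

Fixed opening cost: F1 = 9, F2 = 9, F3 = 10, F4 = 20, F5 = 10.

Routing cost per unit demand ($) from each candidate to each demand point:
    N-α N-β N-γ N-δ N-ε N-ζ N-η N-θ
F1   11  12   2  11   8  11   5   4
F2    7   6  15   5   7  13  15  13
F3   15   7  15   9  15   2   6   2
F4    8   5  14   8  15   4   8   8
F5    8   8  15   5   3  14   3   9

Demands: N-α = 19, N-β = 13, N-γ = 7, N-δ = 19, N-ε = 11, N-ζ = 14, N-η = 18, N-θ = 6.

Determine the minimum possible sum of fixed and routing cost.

485

Open {F1, F2, F3, F5}: assign each demand point to its cheapest open site.
  N-α→F2 19×7=133, N-β→F2 13×6=78, N-γ→F1 7×2=14, N-δ→F2 19×5=95, N-ε→F5 11×3=33, N-ζ→F3 14×2=28, N-η→F5 18×3=54, N-θ→F3 6×2=12
  routing cost 447, fixed 38 → total 485.
Compare {F1, F2, F3, F4, F5}: routing cost 434 + fixed 58 = 492.
Compare {F1, F3, F4, F5}: routing cost 453 + fixed 49 = 502.
Compare {F1, F3, F5}: routing cost 479 + fixed 29 = 508.
All other subsets cost ≥ 492. Minimum total cost: 485.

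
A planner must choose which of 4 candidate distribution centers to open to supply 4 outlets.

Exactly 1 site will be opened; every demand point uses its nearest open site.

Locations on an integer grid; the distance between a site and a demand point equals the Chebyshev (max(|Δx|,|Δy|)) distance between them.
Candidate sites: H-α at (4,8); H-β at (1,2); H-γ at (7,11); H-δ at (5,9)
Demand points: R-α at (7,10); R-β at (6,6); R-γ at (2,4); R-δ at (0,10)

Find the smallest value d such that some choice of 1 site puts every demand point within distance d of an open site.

Open {H-α}.
  Farthest demand point is R-γ at distance 4 (to H-α); all others are ≤ 4.
With {H-δ} the worst case is 5.
With {H-γ} the worst case is 7.
No size-1 selection achieves below 4.

4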